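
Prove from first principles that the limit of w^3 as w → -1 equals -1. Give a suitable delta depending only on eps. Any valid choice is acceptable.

delta = min(1, eps/7)

Fix eps > 0. We seek delta > 0 with 0 < |w + 1| < delta ⇒ |w^3 + 1| < eps.
Factor: w^3 + 1 = (w + 1)(w^2 - w + 1), so |w^3 + 1| = |w + 1|·|w^2 - w + 1|.
Impose delta ≤ 1 so that |w| < 2; then |w^2 - w + 1| ≤ 7.
Hence |w^3 + 1| ≤ 7|w + 1|, which is < eps once |w + 1| < eps/7.
Take delta = min(1, eps/7). If 0 < |w + 1| < delta then both bounds hold and |w^3 + 1| ≤ 7|w + 1| < 7·(eps/7) = eps.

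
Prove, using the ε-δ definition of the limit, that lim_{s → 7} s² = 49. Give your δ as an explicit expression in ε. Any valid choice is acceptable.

δ = min(2, ε/16)

Let ε > 0. We seek δ > 0 with 0 < |s − 7| < δ ⇒ |s² − 49| < ε.
Factor: s² − 49 = (s − 7)(s + 7), so |s² − 49| = |s − 7|·|s + 7|.
Restrict δ ≤ 2. Then |s − 7| < 2 gives |s| < 9, so by the triangle inequality |s + 7| ≤ 9 + 7 = 16.
Hence |s² − 49| ≤ 16|s − 7|, which is < ε once |s − 7| < ε/16.
Take δ = min(2, ε/16). If 0 < |s − 7| < δ then both bounds hold and |s² − 49| ≤ 16|s − 7| < 16·(ε/16) = ε.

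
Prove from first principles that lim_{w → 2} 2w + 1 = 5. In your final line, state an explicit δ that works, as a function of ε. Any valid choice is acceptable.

δ = ε/2

Let ε > 0 be given. We need δ > 0 so that 0 < |w − 2| < δ implies |(2w + 1) − 5| < ε.
Since (2w + 1) − 5 = 2(w − 2), we have |(2w + 1) − 5| = 2|w − 2|.
So 2|w − 2| < ε exactly when |w − 2| < ε/2.
Choosing δ = ε/2 gives |(2w + 1) − 5| = 2|w − 2| < ε whenever |w − 2| < δ.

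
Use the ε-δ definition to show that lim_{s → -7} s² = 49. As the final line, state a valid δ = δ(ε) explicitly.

δ = min(1, ε/15)

Let ε > 0. We seek δ > 0 with 0 < |s + 7| < δ ⇒ |s² − 49| < ε.
Factor: s² − 49 = (s + 7)(s - 7), so |s² − 49| = |s + 7|·|s - 7|.
Restrict δ ≤ 1. Then |s + 7| < 1 gives |s| < 8, so by the triangle inequality |s - 7| ≤ 8 + 7 = 15.
Hence |s² − 49| ≤ 15|s + 7|, which is < ε once |s + 7| < ε/15.
Take δ = min(1, ε/15). If 0 < |s + 7| < δ then both bounds hold and |s² − 49| ≤ 15|s + 7| < 15·(ε/15) = ε.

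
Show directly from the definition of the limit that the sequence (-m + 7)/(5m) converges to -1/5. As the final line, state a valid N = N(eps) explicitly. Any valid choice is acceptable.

N = (7/5)/eps

Let eps > 0. For m ≥ 1, |(-m + 7)/(5m) + 1/5| = |35|/(5(5m)) = 35/(5(5m)).
Since 5m ≥ 5m for m ≥ 1, this is ≤ 35/(5·5m) = (7/5)/m.
So |(-m + 7)/(5m) + 1/5| < eps whenever m > (7/5)/eps.
Take N = (7/5)/eps. If m > N then |(-m + 7)/(5m) + 1/5| ≤ (7/5)/m < eps.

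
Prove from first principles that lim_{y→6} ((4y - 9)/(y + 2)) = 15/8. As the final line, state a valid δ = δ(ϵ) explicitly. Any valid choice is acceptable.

δ = min(4, (32/17)ϵ)

Let ϵ > 0 be given. We want δ > 0 with 0 < |y − 6| < δ ⇒ |(4y - 9)/(y + 2) − (15/8)| < ϵ.
Combining over a common denominator, (4y - 9)/(y + 2) − (15/8) = [(4y - 9)·8 − 15·(y + 2)] / [8·(y + 2)] = 17(y − 6) / (8(y + 2)).
So |(4y - 9)/(y + 2) − (15/8)| = 17|y − 6| / (8·|y + 2|).
Restrict δ ≤ 4. Then |y − 6| < 4 gives |y + 2| = |(y − 6) + 8| ≥ 8 − 4 = 4.
Hence |(4y - 9)/(y + 2) − (15/8)| < 17|y − 6|/(8·4) = (17/32)|y − 6|, which is < ϵ once |y − 6| < (32/17)ϵ.
Take δ = min(4, (32/17)ϵ). Then 0 < |y − 6| < δ forces both bounds, so |(4y - 9)/(y + 2) − (15/8)| < ϵ.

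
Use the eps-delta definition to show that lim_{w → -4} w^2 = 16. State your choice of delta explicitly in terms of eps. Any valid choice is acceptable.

delta = min(1, eps/9)

Let eps > 0 be given. We seek delta > 0 with 0 < |w + 4| < delta ⇒ |w^2 − 16| < eps.
Factor: w^2 − 16 = (w + 4)(w - 4), so |w^2 − 16| = |w + 4|·|w - 4|.
Restrict delta ≤ 1. Then |w + 4| < 1 gives |w| < 5, so by the triangle inequality |w - 4| ≤ 5 + 4 = 9.
Hence |w^2 − 16| ≤ 9|w + 4|, which is < eps once |w + 4| < eps/9.
Take delta = min(1, eps/9). If 0 < |w + 4| < delta then both bounds hold and |w^2 − 16| ≤ 9|w + 4| < 9·(eps/9) = eps.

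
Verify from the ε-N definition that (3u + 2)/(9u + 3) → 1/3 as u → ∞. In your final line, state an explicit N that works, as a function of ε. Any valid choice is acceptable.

Suppose ε > 0. We seek N > 0 such that u > N implies |(3u + 2)/(9u + 3) − (1/3)| < ε.
(3u + 2)/(9u + 3) − (1/3) = (9(3u + 2) − 3(9u + 3)) / (9(9u + 3)) = 9/(9(9u + 3)).
For u > 0 we have 9u + 3 > 9u, so |(3u + 2)/(9u + 3) − (1/3)| = 9/(9(9u + 3)) < 9/(9·9u) = (1/9)/u.
Thus |(3u + 2)/(9u + 3) − (1/3)| < ε whenever u > (1/9)/ε.
Take N = (1/9)/ε. If u > N then |(3u + 2)/(9u + 3) − (1/3)| < (1/9)/u < ε.

N = (1/9)/ε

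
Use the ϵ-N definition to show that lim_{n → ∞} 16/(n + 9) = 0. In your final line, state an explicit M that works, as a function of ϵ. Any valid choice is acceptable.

M = 16/ϵ

Let ϵ > 0. For n ≥ 1, |16/(n + 9) − 0| = 16/(n + 9) ≤ 16/n.
We need 16/n < ϵ, i.e. n > 16/ϵ.
Take M = 16/ϵ. If n > M then |16/(n + 9)| ≤ 16/n < ϵ.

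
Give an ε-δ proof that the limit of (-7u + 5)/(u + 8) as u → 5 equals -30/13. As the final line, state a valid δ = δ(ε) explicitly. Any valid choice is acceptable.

Let ε > 0 be given. We want δ > 0 with 0 < |u − 5| < δ ⇒ |(-7u + 5)/(u + 8) + 30/13| < ε.
Combining over a common denominator, (-7u + 5)/(u + 8) + 30/13 = [(-7u + 5)·13 − (-30)·(u + 8)] / [13·(u + 8)] = -61(u − 5) / (13(u + 8)).
So |(-7u + 5)/(u + 8) + 30/13| = 61|u − 5| / (13·|u + 8|).
Require δ ≤ 13/2, so |u + 8| ≥ |13| − |u − 5| > 13 − 13/2 = 13/2.
Hence |(-7u + 5)/(u + 8) + 30/13| < 61|u − 5|/(13·(13/2)) = (122/169)|u − 5|, which is < ε once |u − 5| < (169/122)ε.
Take δ = min(13/2, (169/122)ε). Then 0 < |u − 5| < δ forces both bounds, so |(-7u + 5)/(u + 8) + 30/13| < ε.

δ = min(13/2, (169/122)ε)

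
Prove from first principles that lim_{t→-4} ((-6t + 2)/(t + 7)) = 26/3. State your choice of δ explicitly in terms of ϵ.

δ = min(3/2, (9/88)ϵ)

Fix ϵ > 0. We want δ > 0 with 0 < |t + 4| < δ ⇒ |(-6t + 2)/(t + 7) − (26/3)| < ϵ.
Combining over a common denominator, (-6t + 2)/(t + 7) − (26/3) = [(-6t + 2)·3 − 26·(t + 7)] / [3·(t + 7)] = -44(t + 4) / (3(t + 7)).
So |(-6t + 2)/(t + 7) − (26/3)| = 44|t + 4| / (3·|t + 7|).
Require δ ≤ 3/2, so |t + 7| ≥ |3| − |t + 4| > 3 − 3/2 = 3/2.
Hence |(-6t + 2)/(t + 7) − (26/3)| < 44|t + 4|/(3·(3/2)) = (88/9)|t + 4|, which is < ϵ once |t + 4| < (9/88)ϵ.
Take δ = min(3/2, (9/88)ϵ). Then 0 < |t + 4| < δ forces both bounds, so |(-6t + 2)/(t + 7) − (26/3)| < ϵ.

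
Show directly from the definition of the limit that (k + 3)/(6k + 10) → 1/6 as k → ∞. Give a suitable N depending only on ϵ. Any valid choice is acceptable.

N = (2/9)/ϵ

Let ϵ > 0. For k ≥ 1, |(k + 3)/(6k + 10) − (1/6)| = |8|/(6(6k + 10)) = 8/(6(6k + 10)).
Since 6k + 10 ≥ 6k for k ≥ 1, this is ≤ 8/(6·6k) = (2/9)/k.
So |(k + 3)/(6k + 10) − (1/6)| < ϵ whenever k > (2/9)/ϵ.
Take N = (2/9)/ϵ. If k > N then |(k + 3)/(6k + 10) − (1/6)| ≤ (2/9)/k < ϵ.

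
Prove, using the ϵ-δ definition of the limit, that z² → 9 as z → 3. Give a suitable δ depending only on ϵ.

δ = min(2, ϵ/8)

Let ϵ > 0. We seek δ > 0 with 0 < |z − 3| < δ ⇒ |z² − 9| < ϵ.
Factor: z² − 9 = (z − 3)(z + 3), so |z² − 9| = |z − 3|·|z + 3|.
Restrict δ ≤ 2. Then |z − 3| < 2 gives |z| < 5, so by the triangle inequality |z + 3| ≤ 5 + 3 = 8.
Hence |z² − 9| ≤ 8|z − 3|, which is < ϵ once |z − 3| < ϵ/8.
Take δ = min(2, ϵ/8). If 0 < |z − 3| < δ then both bounds hold and |z² − 9| ≤ 8|z − 3| < 8·(ϵ/8) = ϵ.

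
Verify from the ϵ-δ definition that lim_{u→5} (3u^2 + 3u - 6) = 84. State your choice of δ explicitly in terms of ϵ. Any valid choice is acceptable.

Let ϵ > 0 be given. We want δ > 0 such that 0 < |u − 5| < δ implies |(3u^2 + 3u - 6) − 84| < ϵ.
(3u^2 + 3u - 6) − 84 = 3u^2 + 3u - 90 = (u − 5)(3u + 18).
So |(3u^2 + 3u - 6) − 84| = |u − 5|·|3u + 18|.
Require δ ≤ 1. Then |u − 5| < 1 gives |u| < 6, and by the triangle inequality |3u + 18| ≤ 3·6 + 18 = 36.
Hence |(3u^2 + 3u - 6) − 84| ≤ 36|u − 5| < ϵ provided |u − 5| < ϵ/36.
Choosing δ = min(1, ϵ/36) ensures both conditions, hence |(3u^2 + 3u - 6) − 84| < ϵ.

δ = min(1, ϵ/36)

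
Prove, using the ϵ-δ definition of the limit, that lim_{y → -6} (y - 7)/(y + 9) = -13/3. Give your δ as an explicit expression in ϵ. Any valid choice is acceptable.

Let ϵ > 0 be given. We want δ > 0 with 0 < |y + 6| < δ ⇒ |(y - 7)/(y + 9) + 13/3| < ϵ.
Combining over a common denominator, (y - 7)/(y + 9) + 13/3 = [(y - 7)·3 − (-13)·(y + 9)] / [3·(y + 9)] = 16(y + 6) / (3(y + 9)).
So |(y - 7)/(y + 9) + 13/3| = 16|y + 6| / (3·|y + 9|).
Restrict δ ≤ 3/2. Then |y + 6| < 3/2 gives |y + 9| = |(y + 6) + 3| ≥ 3 − 3/2 = 3/2.
Hence |(y - 7)/(y + 9) + 13/3| < 16|y + 6|/(3·(3/2)) = (32/9)|y + 6|, which is < ϵ once |y + 6| < (9/32)ϵ.
Take δ = min(3/2, (9/32)ϵ). Then 0 < |y + 6| < δ forces both bounds, so |(y - 7)/(y + 9) + 13/3| < ϵ.

δ = min(3/2, (9/32)ϵ)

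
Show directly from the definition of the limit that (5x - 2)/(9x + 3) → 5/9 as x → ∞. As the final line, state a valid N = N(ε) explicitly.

N = (11/27)/ε

Let ε > 0. We seek N > 0 such that x > N implies |(5x - 2)/(9x + 3) − (5/9)| < ε.
(5x - 2)/(9x + 3) − (5/9) = (9(5x - 2) − 5(9x + 3)) / (9(9x + 3)) = -33/(9(9x + 3)).
For x > 0 we have 9x + 3 > 9x, so |(5x - 2)/(9x + 3) − (5/9)| = 33/(9(9x + 3)) < 33/(9·9x) = (11/27)/x.
Thus |(5x - 2)/(9x + 3) − (5/9)| < ε whenever x > (11/27)/ε.
Take N = (11/27)/ε. If x > N then |(5x - 2)/(9x + 3) − (5/9)| < (11/27)/x < ε.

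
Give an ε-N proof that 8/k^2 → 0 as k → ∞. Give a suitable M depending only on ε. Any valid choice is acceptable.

Fix ε > 0. For k ≥ 1, |8/k^2 − 0| = 8/k^2.
8/k^2 < ε ⇔ k^2 > 8/ε ⇔ k > (8/ε)^{1/2}.
Take M = (8/ε)^{1/2}. Then k > M implies 8/k^2 < ε.

M = (8/ε)^{1/2}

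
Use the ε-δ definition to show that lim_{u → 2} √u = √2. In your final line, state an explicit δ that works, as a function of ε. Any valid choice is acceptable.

δ = min(2, √2·ε)

Let ε > 0. We want δ > 0 such that 0 < |u − 2| < δ implies |√u − √2| < ε.
Multiplying by the conjugate, |√u − √2| = |u − 2|/(√u + √2).
Restrict δ ≤ 2 so that |u − 2| < 2 forces u > 0, and then √u + √2 > √2.
Hence |√u − √2| < |u − 2|/√2, which is < ε once |u − 2| < √2·ε.
Take δ = min(2, √2·ε). If 0 < |u − 2| < δ then u > 0 and |√u − √2| < |u − 2|/√2 < ε.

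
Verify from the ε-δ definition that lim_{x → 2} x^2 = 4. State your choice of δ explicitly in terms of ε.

Fix ε > 0. We seek δ > 0 with 0 < |x − 2| < δ ⇒ |x^2 − 4| < ε.
Factor: x^2 − 4 = (x − 2)(x + 2), so |x^2 − 4| = |x − 2|·|x + 2|.
Restrict δ ≤ 1. Then |x − 2| < 1 gives |x| < 3, so by the triangle inequality |x + 2| ≤ 3 + 2 = 5.
Hence |x^2 − 4| ≤ 5|x − 2|, which is < ε once |x − 2| < ε/5.
Take δ = min(1, ε/5). If 0 < |x − 2| < δ then both bounds hold and |x^2 − 4| ≤ 5|x − 2| < 5·(ε/5) = ε.

δ = min(1, ε/5)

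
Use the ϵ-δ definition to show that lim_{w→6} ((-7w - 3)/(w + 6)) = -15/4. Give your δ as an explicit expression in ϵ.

δ = min(6, (24/13)ϵ)

Suppose ϵ > 0. We want δ > 0 with 0 < |w − 6| < δ ⇒ |(-7w - 3)/(w + 6) + 15/4| < ϵ.
Combining over a common denominator, (-7w - 3)/(w + 6) + 15/4 = [(-7w - 3)·12 − (-45)·(w + 6)] / [12·(w + 6)] = -39(w − 6) / (12(w + 6)).
So |(-7w - 3)/(w + 6) + 15/4| = 39|w − 6| / (12·|w + 6|).
Restrict δ ≤ 6. Then |w − 6| < 6 gives |w + 6| = |(w − 6) + 12| ≥ 12 − 6 = 6.
Hence |(-7w - 3)/(w + 6) + 15/4| < 39|w − 6|/(12·6) = (13/24)|w − 6|, which is < ϵ once |w − 6| < (24/13)ϵ.
Take δ = min(6, (24/13)ϵ). Then 0 < |w − 6| < δ forces both bounds, so |(-7w - 3)/(w + 6) + 15/4| < ϵ.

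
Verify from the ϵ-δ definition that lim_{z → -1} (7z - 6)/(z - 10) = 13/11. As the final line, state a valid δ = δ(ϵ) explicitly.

Suppose ϵ > 0. We want δ > 0 with 0 < |z + 1| < δ ⇒ |(7z - 6)/(z - 10) − (13/11)| < ϵ.
Combining over a common denominator, (7z - 6)/(z - 10) − (13/11) = [(7z - 6)·(-11) − (-13)·(z - 10)] / [(-11)·(z - 10)] = -64(z + 1) / ((-11)(z - 10)).
So |(7z - 6)/(z - 10) − (13/11)| = 64|z + 1| / (11·|z − 10|).
Restrict δ ≤ 11/2. Then |z + 1| < 11/2 gives |z − 10| = |(z + 1) + (-11)| ≥ 11 − 11/2 = 11/2.
Hence |(7z - 6)/(z - 10) − (13/11)| < 64|z + 1|/(11·(11/2)) = (128/121)|z + 1|, which is < ϵ once |z + 1| < (121/128)ϵ.
Take δ = min(11/2, (121/128)ϵ). Then 0 < |z + 1| < δ forces both bounds, so |(7z - 6)/(z - 10) − (13/11)| < ϵ.

δ = min(11/2, (121/128)ϵ)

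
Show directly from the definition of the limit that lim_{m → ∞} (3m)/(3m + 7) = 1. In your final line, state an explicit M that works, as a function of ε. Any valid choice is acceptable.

M = (7/3)/ε

Fix ε > 0. For m ≥ 1, |(3m)/(3m + 7) − 1| = |-21|/(3(3m + 7)) = 21/(3(3m + 7)).
Since 3m + 7 ≥ 3m for m ≥ 1, this is ≤ 21/(3·3m) = (7/3)/m.
So |(3m)/(3m + 7) − 1| < ε whenever m > (7/3)/ε.
Take M = (7/3)/ε. If m > M then |(3m)/(3m + 7) − 1| ≤ (7/3)/m < ε.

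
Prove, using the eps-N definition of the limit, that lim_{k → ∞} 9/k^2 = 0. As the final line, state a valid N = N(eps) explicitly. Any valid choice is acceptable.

N = (9/eps)^{1/2}

Suppose eps > 0. For k ≥ 1, |9/k^2 − 0| = 9/k^2.
9/k^2 < eps ⇔ k^2 > 9/eps ⇔ k > (9/eps)^{1/2}.
Take N = (9/eps)^{1/2}. Then k > N implies 9/k^2 < eps.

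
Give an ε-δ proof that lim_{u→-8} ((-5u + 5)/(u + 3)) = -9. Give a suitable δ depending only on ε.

δ = min(5/2, (5/8)ε)

Let ε > 0. We want δ > 0 with 0 < |u + 8| < δ ⇒ |(-5u + 5)/(u + 3) + 9| < ε.
Combining over a common denominator, (-5u + 5)/(u + 3) + 9 = [(-5u + 5)·(-5) − 45·(u + 3)] / [(-5)·(u + 3)] = -20(u + 8) / ((-5)(u + 3)).
So |(-5u + 5)/(u + 3) + 9| = 20|u + 8| / (5·|u + 3|).
Require δ ≤ 5/2, so |u + 3| ≥ |-5| − |u + 8| > 5 − 5/2 = 5/2.
Hence |(-5u + 5)/(u + 3) + 9| < 20|u + 8|/(5·(5/2)) = (8/5)|u + 8|, which is < ε once |u + 8| < (5/8)ε.
Take δ = min(5/2, (5/8)ε). Then 0 < |u + 8| < δ forces both bounds, so |(-5u + 5)/(u + 3) + 9| < ε.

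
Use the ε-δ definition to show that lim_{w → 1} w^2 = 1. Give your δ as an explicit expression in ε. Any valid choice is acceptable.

δ = min(1, ε/3)

Let ε > 0. We seek δ > 0 with 0 < |w − 1| < δ ⇒ |w^2 − 1| < ε.
Factor: w^2 − 1 = (w − 1)(w + 1), so |w^2 − 1| = |w − 1|·|w + 1|.
Impose δ ≤ 1 so that |w| < 2; then |w + 1| ≤ 3.
Hence |w^2 − 1| ≤ 3|w − 1|, which is < ε once |w − 1| < ε/3.
Take δ = min(1, ε/3). If 0 < |w − 1| < δ then both bounds hold and |w^2 − 1| ≤ 3|w − 1| < 3·(ε/3) = ε.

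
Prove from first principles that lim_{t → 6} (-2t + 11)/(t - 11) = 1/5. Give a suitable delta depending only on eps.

delta = min(5/2, (25/22)eps)

Suppose eps > 0. We want delta > 0 with 0 < |t − 6| < delta ⇒ |(-2t + 11)/(t - 11) − (1/5)| < eps.
Combining over a common denominator, (-2t + 11)/(t - 11) − (1/5) = [(-2t + 11)·(-5) − (-1)·(t - 11)] / [(-5)·(t - 11)] = 11(t − 6) / ((-5)(t - 11)).
So |(-2t + 11)/(t - 11) − (1/5)| = 11|t − 6| / (5·|t − 11|).
Restrict delta ≤ 5/2. Then |t − 6| < 5/2 gives |t − 11| = |(t − 6) + (-5)| ≥ 5 − 5/2 = 5/2.
Hence |(-2t + 11)/(t - 11) − (1/5)| < 11|t − 6|/(5·(5/2)) = (22/25)|t − 6|, which is < eps once |t − 6| < (25/22)eps.
Take delta = min(5/2, (25/22)eps). Then 0 < |t − 6| < delta forces both bounds, so |(-2t + 11)/(t - 11) − (1/5)| < eps.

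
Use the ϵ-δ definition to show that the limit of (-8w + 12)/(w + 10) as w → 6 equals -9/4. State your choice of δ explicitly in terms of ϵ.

Let ϵ > 0 be given. We want δ > 0 with 0 < |w − 6| < δ ⇒ |(-8w + 12)/(w + 10) + 9/4| < ϵ.
Combining over a common denominator, (-8w + 12)/(w + 10) + 9/4 = [(-8w + 12)·16 − (-36)·(w + 10)] / [16·(w + 10)] = -92(w − 6) / (16(w + 10)).
So |(-8w + 12)/(w + 10) + 9/4| = 92|w − 6| / (16·|w + 10|).
Restrict δ ≤ 8. Then |w − 6| < 8 gives |w + 10| = |(w − 6) + 16| ≥ 16 − 8 = 8.
Hence |(-8w + 12)/(w + 10) + 9/4| < 92|w − 6|/(16·8) = (23/32)|w − 6|, which is < ϵ once |w − 6| < (32/23)ϵ.
Take δ = min(8, (32/23)ϵ). Then 0 < |w − 6| < δ forces both bounds, so |(-8w + 12)/(w + 10) + 9/4| < ϵ.

δ = min(8, (32/23)ϵ)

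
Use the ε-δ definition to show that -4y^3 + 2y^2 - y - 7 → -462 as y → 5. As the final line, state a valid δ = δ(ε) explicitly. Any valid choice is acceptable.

Fix ε > 0. We want δ > 0 such that 0 < |y − 5| < δ implies |(-4y^3 + 2y^2 - y - 7) + 462| < ε.
(-4y^3 + 2y^2 - y - 7) + 462 = -4y^3 + 2y^2 - y + 455 = (y − 5)(-4y^2 - 18y - 91).
So |(-4y^3 + 2y^2 - y - 7) + 462| = |y − 5|·|-4y^2 - 18y - 91|.
Assume first that |y − 5| < 1, so |y| < 6. Then |-4y^2 - 18y - 91| ≤ 4·6^2 + 18·6 + 91 = 343.
Hence |(-4y^3 + 2y^2 - y - 7) + 462| ≤ 343|y − 5| < ε provided |y − 5| < ε/343.
Choosing δ = min(1, ε/343) ensures both conditions, hence |(-4y^3 + 2y^2 - y - 7) + 462| < ε.

δ = min(1, ε/343)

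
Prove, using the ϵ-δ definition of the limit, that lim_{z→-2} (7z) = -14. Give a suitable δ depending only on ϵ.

δ = ϵ/7

Fix ϵ > 0. We need δ > 0 so that 0 < |z + 2| < δ implies |(7z) + 14| < ϵ.
Since (7z) + 14 = 7(z + 2), we have |(7z) + 14| = 7|z + 2|.
So 7|z + 2| < ϵ exactly when |z + 2| < ϵ/7.
Choosing δ = ϵ/7 gives |(7z) + 14| = 7|z + 2| < ϵ whenever |z + 2| < δ.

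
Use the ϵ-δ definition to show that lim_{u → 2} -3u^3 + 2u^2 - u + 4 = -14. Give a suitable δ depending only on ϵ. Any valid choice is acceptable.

δ = min(2, ϵ/73)

Fix ϵ > 0. We want δ > 0 such that 0 < |u − 2| < δ implies |(-3u^3 + 2u^2 - u + 4) + 14| < ϵ.
(-3u^3 + 2u^2 - u + 4) + 14 = -3u^3 + 2u^2 - u + 18 = (u − 2)(-3u^2 - 4u - 9).
So |(-3u^3 + 2u^2 - u + 4) + 14| = |u − 2|·|-3u^2 - 4u - 9|.
Require δ ≤ 2. Then |u − 2| < 2 gives |u| < 4, and by the triangle inequality |-3u^2 - 4u - 9| ≤ 3·4^2 + 4·4 + 9 = 73.
Hence |(-3u^3 + 2u^2 - u + 4) + 14| ≤ 73|u − 2| < ϵ provided |u − 2| < ϵ/73.
Choosing δ = min(2, ϵ/73) ensures both conditions, hence |(-3u^3 + 2u^2 - u + 4) + 14| < ϵ.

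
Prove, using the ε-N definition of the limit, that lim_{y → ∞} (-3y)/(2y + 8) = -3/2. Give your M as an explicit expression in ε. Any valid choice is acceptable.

M = 6/ε

Suppose ε > 0. We seek M > 0 such that y > M implies |(-3y)/(2y + 8) + 3/2| < ε.
(-3y)/(2y + 8) + 3/2 = (2(-3y) − (-3)(2y + 8)) / (2(2y + 8)) = 24/(2(2y + 8)).
For y > 0 we have 2y + 8 > 2y, so |(-3y)/(2y + 8) + 3/2| = 24/(2(2y + 8)) < 24/(2·2y) = 6/y.
Thus |(-3y)/(2y + 8) + 3/2| < ε whenever y > 6/ε.
Take M = 6/ε. If y > M then |(-3y)/(2y + 8) + 3/2| < 6/y < ε.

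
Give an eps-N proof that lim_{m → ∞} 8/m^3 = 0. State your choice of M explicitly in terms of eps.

Suppose eps > 0. For m ≥ 1, |8/m^3 − 0| = 8/m^3.
8/m^3 < eps ⇔ m^3 > 8/eps ⇔ m > (8/eps)^{1/3}.
Take M = (8/eps)^{1/3}. Then m > M implies 8/m^3 < eps.

M = (8/eps)^{1/3}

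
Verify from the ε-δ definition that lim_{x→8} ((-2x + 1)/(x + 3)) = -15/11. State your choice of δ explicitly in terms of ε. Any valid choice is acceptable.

δ = min(11/2, (121/14)ε)

Let ε > 0. We want δ > 0 with 0 < |x − 8| < δ ⇒ |(-2x + 1)/(x + 3) + 15/11| < ε.
Combining over a common denominator, (-2x + 1)/(x + 3) + 15/11 = [(-2x + 1)·11 − (-15)·(x + 3)] / [11·(x + 3)] = -7(x − 8) / (11(x + 3)).
So |(-2x + 1)/(x + 3) + 15/11| = 7|x − 8| / (11·|x + 3|).
Require δ ≤ 11/2, so |x + 3| ≥ |11| − |x − 8| > 11 − 11/2 = 11/2.
Hence |(-2x + 1)/(x + 3) + 15/11| < 7|x − 8|/(11·(11/2)) = (14/121)|x − 8|, which is < ε once |x − 8| < (121/14)ε.
Take δ = min(11/2, (121/14)ε). Then 0 < |x − 8| < δ forces both bounds, so |(-2x + 1)/(x + 3) + 15/11| < ε.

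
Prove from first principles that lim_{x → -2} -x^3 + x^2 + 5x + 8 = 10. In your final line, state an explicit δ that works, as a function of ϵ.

Suppose ϵ > 0. We want δ > 0 such that 0 < |x + 2| < δ implies |(-x^3 + x^2 + 5x + 8) − 10| < ϵ.
(-x^3 + x^2 + 5x + 8) − 10 = -x^3 + x^2 + 5x - 2 = (x + 2)(-x^2 + 3x - 1).
So |(-x^3 + x^2 + 5x + 8) − 10| = |x + 2|·|-x^2 + 3x - 1|.
Assume first that |x + 2| < 1, so |x| < 3. Then |-x^2 + 3x - 1| ≤ 3^2 + 3·3 + 1 = 19.
Hence |(-x^3 + x^2 + 5x + 8) − 10| ≤ 19|x + 2| < ϵ provided |x + 2| < ϵ/19.
Choosing δ = min(1, ϵ/19) ensures both conditions, hence |(-x^3 + x^2 + 5x + 8) − 10| < ϵ.

δ = min(1, ϵ/19)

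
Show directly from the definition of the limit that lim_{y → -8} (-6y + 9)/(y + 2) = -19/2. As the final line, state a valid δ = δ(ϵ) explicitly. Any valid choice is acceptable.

δ = min(3, (6/7)ϵ)

Fix ϵ > 0. We want δ > 0 with 0 < |y + 8| < δ ⇒ |(-6y + 9)/(y + 2) + 19/2| < ϵ.
Combining over a common denominator, (-6y + 9)/(y + 2) + 19/2 = [(-6y + 9)·(-6) − 57·(y + 2)] / [(-6)·(y + 2)] = -21(y + 8) / ((-6)(y + 2)).
So |(-6y + 9)/(y + 2) + 19/2| = 21|y + 8| / (6·|y + 2|).
Restrict δ ≤ 3. Then |y + 8| < 3 gives |y + 2| = |(y + 8) + (-6)| ≥ 6 − 3 = 3.
Hence |(-6y + 9)/(y + 2) + 19/2| < 21|y + 8|/(6·3) = (7/6)|y + 8|, which is < ϵ once |y + 8| < (6/7)ϵ.
Take δ = min(3, (6/7)ϵ). Then 0 < |y + 8| < δ forces both bounds, so |(-6y + 9)/(y + 2) + 19/2| < ϵ.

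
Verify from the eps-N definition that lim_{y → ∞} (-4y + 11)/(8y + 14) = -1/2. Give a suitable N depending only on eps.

N = (9/4)/eps

Fix eps > 0. We seek N > 0 such that y > N implies |(-4y + 11)/(8y + 14) + 1/2| < eps.
(-4y + 11)/(8y + 14) + 1/2 = (8(-4y + 11) − (-4)(8y + 14)) / (8(8y + 14)) = 144/(8(8y + 14)).
For y > 0 we have 8y + 14 > 8y, so |(-4y + 11)/(8y + 14) + 1/2| = 144/(8(8y + 14)) < 144/(8·8y) = (9/4)/y.
Thus |(-4y + 11)/(8y + 14) + 1/2| < eps whenever y > (9/4)/eps.
Take N = (9/4)/eps. If y > N then |(-4y + 11)/(8y + 14) + 1/2| < (9/4)/y < eps.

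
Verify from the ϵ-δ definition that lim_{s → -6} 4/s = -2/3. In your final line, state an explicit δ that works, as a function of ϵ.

δ = min(3, (9/2)ϵ)

Let ϵ > 0. We seek δ > 0 such that 0 < |s + 6| < δ implies |4/s + 2/3| < ϵ.
|4/s + 2/3| = 4·|-6 − s|/(6·|s|) = 4|s + 6|/(6|s|).
Require δ ≤ 3 so that |s| > 6 − 3 = 3, hence 6|s| > 18.
Then |4/s + 2/3| < 4|s + 6|/18, which is < ϵ when |s + 6| < (9/2)ϵ.
Take δ = min(3, (9/2)ϵ). Then 0 < |s + 6| < δ gives both |s + 6| < 3 and |s + 6| < (9/2)ϵ, so |4/s + 2/3| < ϵ.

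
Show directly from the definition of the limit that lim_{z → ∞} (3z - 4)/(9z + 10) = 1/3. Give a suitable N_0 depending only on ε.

Let ε > 0 be given. We seek N_0 > 0 such that z > N_0 implies |(3z - 4)/(9z + 10) − (1/3)| < ε.
(3z - 4)/(9z + 10) − (1/3) = (9(3z - 4) − 3(9z + 10)) / (9(9z + 10)) = -66/(9(9z + 10)).
For z > 0 we have 9z + 10 > 9z, so |(3z - 4)/(9z + 10) − (1/3)| = 66/(9(9z + 10)) < 66/(9·9z) = (22/27)/z.
Thus |(3z - 4)/(9z + 10) − (1/3)| < ε whenever z > (22/27)/ε.
Take N_0 = (22/27)/ε. If z > N_0 then |(3z - 4)/(9z + 10) − (1/3)| < (22/27)/z < ε.

N_0 = (22/27)/ε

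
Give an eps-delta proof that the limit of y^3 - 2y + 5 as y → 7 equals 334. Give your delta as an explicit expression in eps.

Let eps > 0 be given. We want delta > 0 such that 0 < |y − 7| < delta implies |(y^3 - 2y + 5) − 334| < eps.
(y^3 - 2y + 5) − 334 = y^3 - 2y - 329 = (y − 7)(y^2 + 7y + 47).
So |(y^3 - 2y + 5) − 334| = |y − 7|·|y^2 + 7y + 47|.
Assume first that |y − 7| < 1, so |y| < 8. Then |y^2 + 7y + 47| ≤ 8^2 + 7·8 + 47 = 167.
Hence |(y^3 - 2y + 5) − 334| ≤ 167|y − 7| < eps provided |y − 7| < eps/167.
Take delta = min(1, eps/167). Then 0 < |y − 7| < delta gives both |y − 7| < 1 and |y − 7| < eps/167, so |(y^3 - 2y + 5) − 334| < eps.

delta = min(1, eps/167)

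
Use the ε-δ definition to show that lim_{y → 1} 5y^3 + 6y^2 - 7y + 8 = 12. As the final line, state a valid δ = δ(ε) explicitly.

Suppose ε > 0. We want δ > 0 such that 0 < |y − 1| < δ implies |(5y^3 + 6y^2 - 7y + 8) − 12| < ε.
(5y^3 + 6y^2 - 7y + 8) − 12 = 5y^3 + 6y^2 - 7y - 4 = (y − 1)(5y^2 + 11y + 4).
So |(5y^3 + 6y^2 - 7y + 8) − 12| = |y − 1|·|5y^2 + 11y + 4|.
Require δ ≤ 2. Then |y − 1| < 2 gives |y| < 3, and by the triangle inequality |5y^2 + 11y + 4| ≤ 5·3^2 + 11·3 + 4 = 82.
Hence |(5y^3 + 6y^2 - 7y + 8) − 12| ≤ 82|y − 1| < ε provided |y − 1| < ε/82.
Take δ = min(2, ε/82). Then 0 < |y − 1| < δ gives both |y − 1| < 2 and |y − 1| < ε/82, so |(5y^3 + 6y^2 - 7y + 8) − 12| < ε.

δ = min(2, ε/82)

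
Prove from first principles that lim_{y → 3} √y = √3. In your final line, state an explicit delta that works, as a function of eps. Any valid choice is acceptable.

Suppose eps > 0. We want delta > 0 such that 0 < |y − 3| < delta implies |√y − √3| < eps.
Multiplying by the conjugate, |√y − √3| = |y − 3|/(√y + √3).
Restrict delta ≤ 3 so that |y − 3| < 3 forces y > 0, and then √y + √3 > √3.
Hence |√y − √3| < |y − 3|/√3, which is < eps once |y − 3| < √3·eps.
Take delta = min(3, √3·eps). If 0 < |y − 3| < delta then y > 0 and |√y − √3| < |y − 3|/√3 < eps.

delta = min(3, √3·eps)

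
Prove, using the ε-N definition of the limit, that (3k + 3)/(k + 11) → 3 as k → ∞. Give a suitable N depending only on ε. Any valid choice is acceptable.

Let ε > 0. For k ≥ 1, |(3k + 3)/(k + 11) − 3| = |-30|/((k + 11)) = 30/((k + 11)).
Since k + 11 ≥ k for k ≥ 1, this is ≤ 30/(k) = 30/k.
So |(3k + 3)/(k + 11) − 3| < ε whenever k > 30/ε.
Take N = 30/ε. If k > N then |(3k + 3)/(k + 11) − 3| ≤ 30/k < ε.

N = 30/ε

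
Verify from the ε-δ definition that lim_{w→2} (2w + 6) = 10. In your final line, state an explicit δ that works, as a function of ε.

Fix ε > 0. We need δ > 0 so that 0 < |w − 2| < δ implies |(2w + 6) − 10| < ε.
Since (2w + 6) − 10 = 2(w − 2), we have |(2w + 6) − 10| = 2|w − 2|.
Thus it suffices that |w − 2| < ε/2.
Choosing δ = ε/2 gives |(2w + 6) − 10| = 2|w − 2| < ε whenever |w − 2| < δ.

δ = ε/2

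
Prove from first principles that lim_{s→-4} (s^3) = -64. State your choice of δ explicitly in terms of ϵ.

δ = min(1, ϵ/61)

Let ϵ > 0. We seek δ > 0 with 0 < |s + 4| < δ ⇒ |s^3 + 64| < ϵ.
Factor: s^3 + 64 = (s + 4)(s^2 - 4s + 16), so |s^3 + 64| = |s + 4|·|s^2 - 4s + 16|.
Restrict δ ≤ 1. Then |s + 4| < 1 gives |s| < 5, so by the triangle inequality |s^2 - 4s + 16| ≤ 5^2 + 4·5 + 16 = 61.
Hence |s^3 + 64| ≤ 61|s + 4|, which is < ϵ once |s + 4| < ϵ/61.
Take δ = min(1, ϵ/61). If 0 < |s + 4| < δ then both bounds hold and |s^3 + 64| ≤ 61|s + 4| < 61·(ϵ/61) = ϵ.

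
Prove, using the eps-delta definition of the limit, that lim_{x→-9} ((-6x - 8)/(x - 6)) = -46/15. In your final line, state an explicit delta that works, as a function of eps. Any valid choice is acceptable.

delta = min(15/2, (225/88)eps)

Suppose eps > 0. We want delta > 0 with 0 < |x + 9| < delta ⇒ |(-6x - 8)/(x - 6) + 46/15| < eps.
Combining over a common denominator, (-6x - 8)/(x - 6) + 46/15 = [(-6x - 8)·(-15) − 46·(x - 6)] / [(-15)·(x - 6)] = 44(x + 9) / ((-15)(x - 6)).
So |(-6x - 8)/(x - 6) + 46/15| = 44|x + 9| / (15·|x − 6|).
Require delta ≤ 15/2, so |x − 6| ≥ |-15| − |x + 9| > 15 − 15/2 = 15/2.
Hence |(-6x - 8)/(x - 6) + 46/15| < 44|x + 9|/(15·(15/2)) = (88/225)|x + 9|, which is < eps once |x + 9| < (225/88)eps.
Take delta = min(15/2, (225/88)eps). Then 0 < |x + 9| < delta forces both bounds, so |(-6x - 8)/(x - 6) + 46/15| < eps.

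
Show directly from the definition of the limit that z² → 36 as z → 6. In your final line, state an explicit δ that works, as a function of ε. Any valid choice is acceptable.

Let ε > 0. We seek δ > 0 with 0 < |z − 6| < δ ⇒ |z² − 36| < ε.
Factor: z² − 36 = (z − 6)(z + 6), so |z² − 36| = |z − 6|·|z + 6|.
Restrict δ ≤ 1. Then |z − 6| < 1 gives |z| < 7, so by the triangle inequality |z + 6| ≤ 7 + 6 = 13.
Hence |z² − 36| ≤ 13|z − 6|, which is < ε once |z − 6| < ε/13.
Take δ = min(1, ε/13). If 0 < |z − 6| < δ then both bounds hold and |z² − 36| ≤ 13|z − 6| < 13·(ε/13) = ε.

δ = min(1, ε/13)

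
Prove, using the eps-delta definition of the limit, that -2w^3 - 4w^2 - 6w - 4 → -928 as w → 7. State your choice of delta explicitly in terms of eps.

delta = min(1, eps/404)

Fix eps > 0. We want delta > 0 such that 0 < |w − 7| < delta implies |(-2w^3 - 4w^2 - 6w - 4) + 928| < eps.
(-2w^3 - 4w^2 - 6w - 4) + 928 = -2w^3 - 4w^2 - 6w + 924 = (w − 7)(-2w^2 - 18w - 132).
So |(-2w^3 - 4w^2 - 6w - 4) + 928| = |w − 7|·|-2w^2 - 18w - 132|.
Require delta ≤ 1. Then |w − 7| < 1 gives |w| < 8, and by the triangle inequality |-2w^2 - 18w - 132| ≤ 2·8^2 + 18·8 + 132 = 404.
Hence |(-2w^3 - 4w^2 - 6w - 4) + 928| ≤ 404|w − 7| < eps provided |w − 7| < eps/404.
Choosing delta = min(1, eps/404) ensures both conditions, hence |(-2w^3 - 4w^2 - 6w - 4) + 928| < eps.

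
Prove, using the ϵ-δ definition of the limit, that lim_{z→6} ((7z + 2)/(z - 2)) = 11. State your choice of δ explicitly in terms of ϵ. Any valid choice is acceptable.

δ = min(2, (1/2)ϵ)

Let ϵ > 0 be given. We want δ > 0 with 0 < |z − 6| < δ ⇒ |(7z + 2)/(z - 2) − 11| < ϵ.
Combining over a common denominator, (7z + 2)/(z - 2) − 11 = [(7z + 2)·4 − 44·(z - 2)] / [4·(z - 2)] = -16(z − 6) / (4(z - 2)).
So |(7z + 2)/(z - 2) − 11| = 16|z − 6| / (4·|z − 2|).
Restrict δ ≤ 2. Then |z − 6| < 2 gives |z − 2| = |(z − 6) + 4| ≥ 4 − 2 = 2.
Hence |(7z + 2)/(z - 2) − 11| < 16|z − 6|/(4·2) = 2|z − 6|, which is < ϵ once |z − 6| < (1/2)ϵ.
Take δ = min(2, (1/2)ϵ). Then 0 < |z − 6| < δ forces both bounds, so |(7z + 2)/(z - 2) − 11| < ϵ.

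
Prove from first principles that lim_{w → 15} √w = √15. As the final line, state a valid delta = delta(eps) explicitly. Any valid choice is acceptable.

delta = min(15, √15·eps)

Let eps > 0 be given. We want delta > 0 such that 0 < |w − 15| < delta implies |√w − √15| < eps.
Multiplying by the conjugate, |√w − √15| = |w − 15|/(√w + √15).
Restrict delta ≤ 15 so that |w − 15| < 15 forces w > 0, and then √w + √15 > √15.
Hence |√w − √15| < |w − 15|/√15, which is < eps once |w − 15| < √15·eps.
Take delta = min(15, √15·eps). If 0 < |w − 15| < delta then w > 0 and |√w − √15| < |w − 15|/√15 < eps.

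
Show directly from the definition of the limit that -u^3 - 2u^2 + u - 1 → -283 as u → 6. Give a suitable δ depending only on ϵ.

Fix ϵ > 0. We want δ > 0 such that 0 < |u − 6| < δ implies |(-u^3 - 2u^2 + u - 1) + 283| < ϵ.
(-u^3 - 2u^2 + u - 1) + 283 = -u^3 - 2u^2 + u + 282 = (u − 6)(-u^2 - 8u - 47).
So |(-u^3 - 2u^2 + u - 1) + 283| = |u − 6|·|-u^2 - 8u - 47|.
Assume first that |u − 6| < 2, so |u| < 8. Then |-u^2 - 8u - 47| ≤ 8^2 + 8·8 + 47 = 175.
Hence |(-u^3 - 2u^2 + u - 1) + 283| ≤ 175|u − 6| < ϵ provided |u − 6| < ϵ/175.
Take δ = min(2, ϵ/175). Then 0 < |u − 6| < δ gives both |u − 6| < 2 and |u − 6| < ϵ/175, so |(-u^3 - 2u^2 + u - 1) + 283| < ϵ.

δ = min(2, ϵ/175)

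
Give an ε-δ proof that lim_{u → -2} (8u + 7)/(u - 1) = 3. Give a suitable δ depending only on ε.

δ = min(3/2, (3/10)ε)

Fix ε > 0. We want δ > 0 with 0 < |u + 2| < δ ⇒ |(8u + 7)/(u - 1) − 3| < ε.
Combining over a common denominator, (8u + 7)/(u - 1) − 3 = [(8u + 7)·(-3) − (-9)·(u - 1)] / [(-3)·(u - 1)] = -15(u + 2) / ((-3)(u - 1)).
So |(8u + 7)/(u - 1) − 3| = 15|u + 2| / (3·|u − 1|).
Restrict δ ≤ 3/2. Then |u + 2| < 3/2 gives |u − 1| = |(u + 2) + (-3)| ≥ 3 − 3/2 = 3/2.
Hence |(8u + 7)/(u - 1) − 3| < 15|u + 2|/(3·(3/2)) = (10/3)|u + 2|, which is < ε once |u + 2| < (3/10)ε.
Take δ = min(3/2, (3/10)ε). Then 0 < |u + 2| < δ forces both bounds, so |(8u + 7)/(u - 1) − 3| < ε.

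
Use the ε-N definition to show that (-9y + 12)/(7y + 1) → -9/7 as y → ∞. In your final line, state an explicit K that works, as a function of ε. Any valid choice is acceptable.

Let ε > 0 be given. We seek K > 0 such that y > K implies |(-9y + 12)/(7y + 1) + 9/7| < ε.
(-9y + 12)/(7y + 1) + 9/7 = (7(-9y + 12) − (-9)(7y + 1)) / (7(7y + 1)) = 93/(7(7y + 1)).
For y > 0 we have 7y + 1 > 7y, so |(-9y + 12)/(7y + 1) + 9/7| = 93/(7(7y + 1)) < 93/(7·7y) = (93/49)/y.
Thus |(-9y + 12)/(7y + 1) + 9/7| < ε whenever y > (93/49)/ε.
Take K = (93/49)/ε. If y > K then |(-9y + 12)/(7y + 1) + 9/7| < (93/49)/y < ε.

K = (93/49)/ε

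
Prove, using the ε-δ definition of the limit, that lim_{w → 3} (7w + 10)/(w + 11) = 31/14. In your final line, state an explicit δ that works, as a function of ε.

Suppose ε > 0. We want δ > 0 with 0 < |w − 3| < δ ⇒ |(7w + 10)/(w + 11) − (31/14)| < ε.
Combining over a common denominator, (7w + 10)/(w + 11) − (31/14) = [(7w + 10)·14 − 31·(w + 11)] / [14·(w + 11)] = 67(w − 3) / (14(w + 11)).
So |(7w + 10)/(w + 11) − (31/14)| = 67|w − 3| / (14·|w + 11|).
Restrict δ ≤ 7. Then |w − 3| < 7 gives |w + 11| = |(w − 3) + 14| ≥ 14 − 7 = 7.
Hence |(7w + 10)/(w + 11) − (31/14)| < 67|w − 3|/(14·7) = (67/98)|w − 3|, which is < ε once |w − 3| < (98/67)ε.
Take δ = min(7, (98/67)ε). Then 0 < |w − 3| < δ forces both bounds, so |(7w + 10)/(w + 11) − (31/14)| < ε.

δ = min(7, (98/67)ε)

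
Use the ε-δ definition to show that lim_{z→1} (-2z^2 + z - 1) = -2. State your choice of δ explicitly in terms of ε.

Let ε > 0. We want δ > 0 such that 0 < |z − 1| < δ implies |(-2z^2 + z - 1) + 2| < ε.
(-2z^2 + z - 1) + 2 = -2z^2 + z + 1 = (z − 1)(-2z - 1).
So |(-2z^2 + z - 1) + 2| = |z − 1|·|-2z - 1|.
Require δ ≤ 1. Then |z − 1| < 1 gives |z| < 2, and by the triangle inequality |-2z - 1| ≤ 2·2 + 1 = 5.
Hence |(-2z^2 + z - 1) + 2| ≤ 5|z − 1| < ε provided |z − 1| < ε/5.
Choosing δ = min(1, ε/5) ensures both conditions, hence |(-2z^2 + z - 1) + 2| < ε.

δ = min(1, ε/5)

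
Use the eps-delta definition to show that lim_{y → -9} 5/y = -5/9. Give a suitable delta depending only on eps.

delta = min(9/2, (81/10)eps)

Fix eps > 0. We seek delta > 0 such that 0 < |y + 9| < delta implies |5/y + 5/9| < eps.
|5/y + 5/9| = 5·|-9 − y|/(9·|y|) = 5|y + 9|/(9|y|).
Restrict delta ≤ 9/2. Then |y + 9| < 9/2 gives |y| > 9/2, so 9|y| > 81/2.
Then |5/y + 5/9| < 5|y + 9|/(81/2), which is < eps when |y + 9| < (81/10)eps.
Take delta = min(9/2, (81/10)eps). Then 0 < |y + 9| < delta gives both |y + 9| < 9/2 and |y + 9| < (81/10)eps, so |5/y + 5/9| < eps.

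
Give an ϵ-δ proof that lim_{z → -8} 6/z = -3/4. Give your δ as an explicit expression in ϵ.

Let ϵ > 0 be given. We seek δ > 0 such that 0 < |z + 8| < δ implies |6/z + 3/4| < ϵ.
|6/z + 3/4| = 6·|-8 − z|/(8·|z|) = 6|z + 8|/(8|z|).
Require δ ≤ 4 so that |z| > 8 − 4 = 4, hence 8|z| > 32.
Then |6/z + 3/4| < 6|z + 8|/32, which is < ϵ when |z + 8| < (16/3)ϵ.
Take δ = min(4, (16/3)ϵ). Then 0 < |z + 8| < δ gives both |z + 8| < 4 and |z + 8| < (16/3)ϵ, so |6/z + 3/4| < ϵ.

δ = min(4, (16/3)ϵ)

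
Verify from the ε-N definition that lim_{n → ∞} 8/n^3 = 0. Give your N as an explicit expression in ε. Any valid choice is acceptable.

N = (8/ε)^{1/3}

Fix ε > 0. For n ≥ 1, |8/n^3 − 0| = 8/n^3.
8/n^3 < ε ⇔ n^3 > 8/ε ⇔ n > (8/ε)^{1/3}.
Take N = (8/ε)^{1/3}. Then n > N implies 8/n^3 < ε.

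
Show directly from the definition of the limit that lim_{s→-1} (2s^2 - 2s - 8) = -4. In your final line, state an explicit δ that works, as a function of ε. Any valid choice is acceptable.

Let ε > 0. We want δ > 0 such that 0 < |s + 1| < δ implies |(2s^2 - 2s - 8) + 4| < ε.
(2s^2 - 2s - 8) + 4 = 2s^2 - 2s - 4 = (s + 1)(2s - 4).
So |(2s^2 - 2s - 8) + 4| = |s + 1|·|2s - 4|.
Require δ ≤ 2. Then |s + 1| < 2 gives |s| < 3, and by the triangle inequality |2s - 4| ≤ 2·3 + 4 = 10.
Hence |(2s^2 - 2s - 8) + 4| ≤ 10|s + 1| < ε provided |s + 1| < ε/10.
Take δ = min(2, ε/10). Then 0 < |s + 1| < δ gives both |s + 1| < 2 and |s + 1| < ε/10, so |(2s^2 - 2s - 8) + 4| < ε.

δ = min(2, ε/10)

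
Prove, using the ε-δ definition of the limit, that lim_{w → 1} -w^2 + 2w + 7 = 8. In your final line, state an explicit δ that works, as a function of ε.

Let ε > 0. We want δ > 0 such that 0 < |w − 1| < δ implies |(-w^2 + 2w + 7) − 8| < ε.
(-w^2 + 2w + 7) − 8 = -w^2 + 2w - 1 = (w − 1)(-w + 1).
So |(-w^2 + 2w + 7) − 8| = |w − 1|·|-w + 1|.
Require δ ≤ 1. Then |w − 1| < 1 gives |w| < 2, and by the triangle inequality |-w + 1| ≤ 2 + 1 = 3.
Hence |(-w^2 + 2w + 7) − 8| ≤ 3|w − 1| < ε provided |w − 1| < ε/3.
Choosing δ = min(1, ε/3) ensures both conditions, hence |(-w^2 + 2w + 7) − 8| < ε.

δ = min(1, ε/3)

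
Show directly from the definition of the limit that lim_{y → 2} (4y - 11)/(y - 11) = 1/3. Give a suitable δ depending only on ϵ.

δ = min(9/2, (27/22)ϵ)

Let ϵ > 0 be given. We want δ > 0 with 0 < |y − 2| < δ ⇒ |(4y - 11)/(y - 11) − (1/3)| < ϵ.
Combining over a common denominator, (4y - 11)/(y - 11) − (1/3) = [(4y - 11)·(-9) − (-3)·(y - 11)] / [(-9)·(y - 11)] = -33(y − 2) / ((-9)(y - 11)).
So |(4y - 11)/(y - 11) − (1/3)| = 33|y − 2| / (9·|y − 11|).
Restrict δ ≤ 9/2. Then |y − 2| < 9/2 gives |y − 11| = |(y − 2) + (-9)| ≥ 9 − 9/2 = 9/2.
Hence |(4y - 11)/(y - 11) − (1/3)| < 33|y − 2|/(9·(9/2)) = (22/27)|y − 2|, which is < ϵ once |y − 2| < (27/22)ϵ.
Take δ = min(9/2, (27/22)ϵ). Then 0 < |y − 2| < δ forces both bounds, so |(4y - 11)/(y - 11) − (1/3)| < ϵ.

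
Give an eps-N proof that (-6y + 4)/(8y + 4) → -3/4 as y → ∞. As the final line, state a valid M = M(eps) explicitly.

Fix eps > 0. We seek M > 0 such that y > M implies |(-6y + 4)/(8y + 4) + 3/4| < eps.
(-6y + 4)/(8y + 4) + 3/4 = (8(-6y + 4) − (-6)(8y + 4)) / (8(8y + 4)) = 56/(8(8y + 4)).
For y > 0 we have 8y + 4 > 8y, so |(-6y + 4)/(8y + 4) + 3/4| = 56/(8(8y + 4)) < 56/(8·8y) = (7/8)/y.
Thus |(-6y + 4)/(8y + 4) + 3/4| < eps whenever y > (7/8)/eps.
Take M = (7/8)/eps. If y > M then |(-6y + 4)/(8y + 4) + 3/4| < (7/8)/y < eps.

M = (7/8)/eps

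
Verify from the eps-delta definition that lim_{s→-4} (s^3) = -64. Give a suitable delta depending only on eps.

Let eps > 0 be given. We seek delta > 0 with 0 < |s + 4| < delta ⇒ |s^3 + 64| < eps.
Factor: s^3 + 64 = (s + 4)(s^2 - 4s + 16), so |s^3 + 64| = |s + 4|·|s^2 - 4s + 16|.
Restrict delta ≤ 1. Then |s + 4| < 1 gives |s| < 5, so by the triangle inequality |s^2 - 4s + 16| ≤ 5^2 + 4·5 + 16 = 61.
Hence |s^3 + 64| ≤ 61|s + 4|, which is < eps once |s + 4| < eps/61.
Take delta = min(1, eps/61). If 0 < |s + 4| < delta then both bounds hold and |s^3 + 64| ≤ 61|s + 4| < 61·(eps/61) = eps.

delta = min(1, eps/61)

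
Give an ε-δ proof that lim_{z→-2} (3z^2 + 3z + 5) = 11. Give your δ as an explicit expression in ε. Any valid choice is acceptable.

δ = min(1, ε/12)

Suppose ε > 0. We want δ > 0 such that 0 < |z + 2| < δ implies |(3z^2 + 3z + 5) − 11| < ε.
(3z^2 + 3z + 5) − 11 = 3z^2 + 3z - 6 = (z + 2)(3z - 3).
So |(3z^2 + 3z + 5) − 11| = |z + 2|·|3z - 3|.
Assume first that |z + 2| < 1, so |z| < 3. Then |3z - 3| ≤ 3·3 + 3 = 12.
Hence |(3z^2 + 3z + 5) − 11| ≤ 12|z + 2| < ε provided |z + 2| < ε/12.
Take δ = min(1, ε/12). Then 0 < |z + 2| < δ gives both |z + 2| < 1 and |z + 2| < ε/12, so |(3z^2 + 3z + 5) − 11| < ε.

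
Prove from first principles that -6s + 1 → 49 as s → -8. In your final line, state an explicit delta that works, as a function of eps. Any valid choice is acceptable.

Fix eps > 0. We need delta > 0 so that 0 < |s + 8| < delta implies |(-6s + 1) − 49| < eps.
|(-6s + 1) − 49| = |-6s - 48| = 6|s + 8|.
So 6|s + 8| < eps exactly when |s + 8| < eps/6.
Take delta = eps/6. If 0 < |s + 8| < delta then |(-6s + 1) − 49| = 6|s + 8| < 6·(eps/6) = eps.

delta = eps/6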